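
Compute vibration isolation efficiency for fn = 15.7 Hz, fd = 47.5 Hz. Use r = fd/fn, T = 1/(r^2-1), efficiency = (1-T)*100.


r = 47.5 / 15.7 = 3.02548
r^2 - 1 = 3.02548^2 - 1 = 8.15353
T = 1/8.15353 = 0.122646
Efficiency = (1 - 0.122646)*100 = 87.735 %


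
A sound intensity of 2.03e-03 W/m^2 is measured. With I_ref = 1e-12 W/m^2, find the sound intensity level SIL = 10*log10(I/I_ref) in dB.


I / I_ref = 2.03e-03 / 1e-12 = 2.03e+09
SIL = 10 * log10(2.03e+09) = 93.075 dB


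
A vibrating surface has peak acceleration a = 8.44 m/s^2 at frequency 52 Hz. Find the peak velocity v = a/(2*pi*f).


omega = 2*pi*f = 2*pi*52 = 326.726 rad/s
v = a / omega = 8.44 / 326.726 = 0.025832 m/s


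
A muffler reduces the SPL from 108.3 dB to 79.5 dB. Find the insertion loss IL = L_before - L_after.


Insertion loss = SPL without muffler - SPL with muffler
IL = 108.3 - 79.5 = 28.8 dB


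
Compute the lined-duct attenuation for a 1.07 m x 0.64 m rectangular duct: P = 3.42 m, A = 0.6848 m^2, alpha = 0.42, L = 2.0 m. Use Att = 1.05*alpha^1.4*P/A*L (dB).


alpha^1.4 = 0.42^1.4 = 0.296858
Attenuation rate = 1.05 * alpha^1.4 * P / A
= 1.05 * 0.296858 * 3.42 / 0.6848 = 1.55668 dB/m
Total Att = 1.55668 * 2.0 = 3.1134 dB


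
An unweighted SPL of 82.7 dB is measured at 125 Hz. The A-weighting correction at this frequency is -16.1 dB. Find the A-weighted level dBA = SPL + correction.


A-weighting table: 125 Hz -> -16.1 dB correction
SPL_A = SPL + correction = 82.7 + (-16.1) = 66.6 dBA


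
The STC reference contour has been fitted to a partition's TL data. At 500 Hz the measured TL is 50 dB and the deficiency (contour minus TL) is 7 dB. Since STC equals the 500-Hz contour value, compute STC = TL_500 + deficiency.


By ASTM E413, STC = value of the fitted reference contour at 500 Hz.
Contour value at 500 Hz = TL_500 + deficiency = 50 + 7 = 57
STC = 57


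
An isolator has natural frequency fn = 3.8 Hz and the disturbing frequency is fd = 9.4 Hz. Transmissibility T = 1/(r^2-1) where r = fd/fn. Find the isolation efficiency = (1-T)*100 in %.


r = 9.4 / 3.8 = 2.47368
r^2 - 1 = 2.47368^2 - 1 = 5.11909
T = 1/5.11909 = 0.195347
Efficiency = (1 - 0.195347)*100 = 80.465 %


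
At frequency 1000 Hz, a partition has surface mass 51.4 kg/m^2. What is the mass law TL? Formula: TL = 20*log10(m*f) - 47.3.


m * f = 51.4 * 1000 = 51400
20*log10(51400) = 94.2193 dB
TL = 94.2193 - 47.3 = 46.919 dB


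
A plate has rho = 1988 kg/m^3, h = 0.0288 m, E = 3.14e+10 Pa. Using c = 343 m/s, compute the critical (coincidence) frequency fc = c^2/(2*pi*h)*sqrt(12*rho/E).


12*rho/E = 12*1988/3.14e+10 = 7.59745e-07
sqrt(12*rho/E) = sqrt(7.59745e-07) = 0.000871634
c^2/(2*pi*h) = 343^2/(2*pi*0.0288) = 650153
fc = 650153 * 0.000871634 = 566.7 Hz


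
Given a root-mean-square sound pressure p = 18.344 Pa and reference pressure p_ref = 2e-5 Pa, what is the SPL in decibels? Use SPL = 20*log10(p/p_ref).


p / p_ref = 18.344 / 2e-5 = 917200
SPL = 20 * log10(917200) = 119.25 dB


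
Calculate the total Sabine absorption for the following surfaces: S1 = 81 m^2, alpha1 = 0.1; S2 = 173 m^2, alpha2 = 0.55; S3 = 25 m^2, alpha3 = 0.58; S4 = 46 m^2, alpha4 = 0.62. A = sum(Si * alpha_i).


81 * 0.1 = 8.1
173 * 0.55 = 95.15
25 * 0.58 = 14.5
46 * 0.62 = 28.52
A_total = 8.1 + 95.15 + 14.5 + 28.52 = 146.27 m^2


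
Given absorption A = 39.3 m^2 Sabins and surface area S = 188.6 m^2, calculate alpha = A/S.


Absorption coefficient = absorbed power / incident power
alpha = A / S = 39.3 / 188.6 = 0.20838


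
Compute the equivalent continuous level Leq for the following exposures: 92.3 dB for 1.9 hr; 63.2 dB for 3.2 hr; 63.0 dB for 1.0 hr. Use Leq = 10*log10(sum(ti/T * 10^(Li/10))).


T_total = 1.9 + 3.2 + 1.0 = 6.1 hr
(1.9/6.1) * 10^(92.3/10) = 5.28961e+08
(3.2/6.1) * 10^(63.2/10) = 1.09602e+06
(1.0/6.1) * 10^(63.0/10) = 327092
Sum = 5.28961e+08 + 1.09602e+06 + 327092 = 5.30384e+08
Leq = 10*log10(5.30384e+08) = 87.246 dB


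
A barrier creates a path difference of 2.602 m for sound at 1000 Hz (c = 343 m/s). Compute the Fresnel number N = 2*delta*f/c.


N = 2*delta*f/c = 2*delta/lambda, where lambda = c/f
lambda = 343 / 1000 = 0.343 m
N = 2 * 2.602 / 0.343 = 15.172


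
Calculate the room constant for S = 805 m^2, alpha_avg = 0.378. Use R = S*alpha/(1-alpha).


R = 805 * 0.378 / (1 - 0.378) = 489.21 m^2


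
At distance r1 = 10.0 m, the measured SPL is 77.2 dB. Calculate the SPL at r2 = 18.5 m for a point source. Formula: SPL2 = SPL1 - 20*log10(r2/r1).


r2/r1 = 18.5/10.0 = 1.85
Correction = 20*log10(1.85) = 5.34343 dB
SPL2 = 77.2 - 5.34343 = 71.857 dB


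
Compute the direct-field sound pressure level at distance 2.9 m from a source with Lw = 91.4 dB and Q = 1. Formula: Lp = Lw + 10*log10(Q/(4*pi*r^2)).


4*pi*r^2 = 4*pi*2.9^2 = 105.683 m^2
Q / (4*pi*r^2) = 1 / 105.683 = 0.00946226
Lp = 91.4 + 10*log10(0.00946226) = 71.16 dB


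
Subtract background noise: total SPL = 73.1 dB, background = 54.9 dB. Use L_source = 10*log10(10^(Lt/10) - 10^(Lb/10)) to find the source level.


10^(73.1/10) = 2.04174e+07
10^(54.9/10) = 309030
Difference = 2.04174e+07 - 309030 = 2.01084e+07
L_source = 10*log10(2.01084e+07) = 73.034 dB


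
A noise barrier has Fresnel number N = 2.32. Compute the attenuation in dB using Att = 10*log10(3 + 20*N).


3 + 20*N = 3 + 20*2.32 = 49.4
Att = 10*log10(49.4) = 16.937 dB


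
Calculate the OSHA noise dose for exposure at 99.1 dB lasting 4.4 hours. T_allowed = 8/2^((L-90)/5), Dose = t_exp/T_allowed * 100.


T_allowed = 8 / 2^((99.1 - 90)/5) = 2.26577 hr
Dose = 4.4 / 2.26577 * 100 = 194.19 %


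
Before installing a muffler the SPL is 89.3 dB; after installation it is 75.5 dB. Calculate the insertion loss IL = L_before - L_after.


Insertion loss = SPL without muffler - SPL with muffler
IL = 89.3 - 75.5 = 13.8 dB


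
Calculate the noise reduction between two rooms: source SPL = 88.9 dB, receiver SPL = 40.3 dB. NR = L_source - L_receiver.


NR = L_source - L_receiver (difference between source and receiving room levels)
NR = 88.9 - 40.3 = 48.6 dB


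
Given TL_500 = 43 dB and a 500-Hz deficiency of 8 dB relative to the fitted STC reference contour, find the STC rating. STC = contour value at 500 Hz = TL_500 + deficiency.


By ASTM E413, STC = value of the fitted reference contour at 500 Hz.
Contour value at 500 Hz = TL_500 + deficiency = 43 + 8 = 51
STC = 51


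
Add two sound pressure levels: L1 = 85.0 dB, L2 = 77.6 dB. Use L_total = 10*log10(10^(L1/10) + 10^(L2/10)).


10^(85.0/10) = 3.16228e+08
10^(77.6/10) = 5.7544e+07
Sum = 3.16228e+08 + 5.7544e+07 = 3.73772e+08
L_total = 10*log10(3.73772e+08) = 85.726 dB


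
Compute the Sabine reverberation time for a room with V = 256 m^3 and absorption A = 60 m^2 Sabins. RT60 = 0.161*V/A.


RT60 = 0.161 * 256 / 60 = 0.68693 s


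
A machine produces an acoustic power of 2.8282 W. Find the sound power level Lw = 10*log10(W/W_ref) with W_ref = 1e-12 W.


W / W_ref = 2.8282 / 1e-12 = 2.8282e+12
Lw = 10 * log10(2.8282e+12) = 124.52 dB


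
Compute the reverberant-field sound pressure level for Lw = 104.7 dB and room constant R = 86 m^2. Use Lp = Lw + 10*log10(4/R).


4/R = 4/86 = 0.0465116
Lp = 104.7 + 10*log10(0.0465116) = 91.376 dB


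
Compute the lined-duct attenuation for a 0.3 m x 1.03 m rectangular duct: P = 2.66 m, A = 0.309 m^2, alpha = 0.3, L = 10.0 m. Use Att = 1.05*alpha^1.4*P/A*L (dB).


alpha^1.4 = 0.3^1.4 = 0.18534
Attenuation rate = 1.05 * alpha^1.4 * P / A
= 1.05 * 0.18534 * 2.66 / 0.309 = 1.67526 dB/m
Total Att = 1.67526 * 10.0 = 16.753 dB


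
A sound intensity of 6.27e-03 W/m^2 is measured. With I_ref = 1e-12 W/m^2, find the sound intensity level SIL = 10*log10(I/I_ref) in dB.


I / I_ref = 6.27e-03 / 1e-12 = 6.27e+09
SIL = 10 * log10(6.27e+09) = 97.973 dB


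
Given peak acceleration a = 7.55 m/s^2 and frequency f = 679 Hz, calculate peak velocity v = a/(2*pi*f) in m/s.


omega = 2*pi*f = 2*pi*679 = 4266.28 rad/s
v = a / omega = 7.55 / 4266.28 = 0.0017697 m/s


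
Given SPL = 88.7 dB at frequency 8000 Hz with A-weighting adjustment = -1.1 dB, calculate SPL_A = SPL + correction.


A-weighting table: 8000 Hz -> -1.1 dB correction
SPL_A = SPL + correction = 88.7 + (-1.1) = 87.6 dBA


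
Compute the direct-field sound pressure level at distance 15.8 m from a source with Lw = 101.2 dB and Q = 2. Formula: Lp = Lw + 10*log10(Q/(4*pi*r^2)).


4*pi*r^2 = 4*pi*15.8^2 = 3137.07 m^2
Q / (4*pi*r^2) = 2 / 3137.07 = 0.000637538
Lp = 101.2 + 10*log10(0.000637538) = 69.245 dB


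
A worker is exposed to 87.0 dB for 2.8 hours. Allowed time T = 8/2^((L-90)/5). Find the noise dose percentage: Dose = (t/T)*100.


T_allowed = 8 / 2^((87.0 - 90)/5) = 12.1257 hr
Dose = 2.8 / 12.1257 * 100 = 23.091 %


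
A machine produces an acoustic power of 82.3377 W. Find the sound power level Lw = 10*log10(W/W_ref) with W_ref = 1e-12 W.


W / W_ref = 82.3377 / 1e-12 = 8.23377e+13
Lw = 10 * log10(8.23377e+13) = 139.16 dB


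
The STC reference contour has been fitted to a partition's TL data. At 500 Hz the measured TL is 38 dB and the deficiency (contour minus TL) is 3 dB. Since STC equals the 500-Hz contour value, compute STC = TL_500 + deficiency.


By ASTM E413, STC = value of the fitted reference contour at 500 Hz.
Contour value at 500 Hz = TL_500 + deficiency = 38 + 3 = 41
STC = 41


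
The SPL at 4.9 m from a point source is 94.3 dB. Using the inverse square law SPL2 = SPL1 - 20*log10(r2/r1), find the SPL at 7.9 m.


r2/r1 = 7.9/4.9 = 1.61224
Correction = 20*log10(1.61224) = 4.14859 dB
SPL2 = 94.3 - 4.14859 = 90.151 dB


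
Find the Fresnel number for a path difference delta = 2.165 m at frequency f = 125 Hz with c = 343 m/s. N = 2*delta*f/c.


N = 2*delta*f/c = 2*delta/lambda, where lambda = c/f
lambda = 343 / 125 = 2.744 m
N = 2 * 2.165 / 2.744 = 1.578


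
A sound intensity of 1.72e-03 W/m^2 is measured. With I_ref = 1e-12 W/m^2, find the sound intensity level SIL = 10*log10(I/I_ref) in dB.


I / I_ref = 1.72e-03 / 1e-12 = 1.72e+09
SIL = 10 * log10(1.72e+09) = 92.355 dB


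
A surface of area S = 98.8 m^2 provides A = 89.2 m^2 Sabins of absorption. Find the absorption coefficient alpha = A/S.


Absorption coefficient = absorbed power / incident power
alpha = A / S = 89.2 / 98.8 = 0.90283


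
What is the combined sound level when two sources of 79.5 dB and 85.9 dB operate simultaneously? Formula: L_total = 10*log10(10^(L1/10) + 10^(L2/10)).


10^(79.5/10) = 8.91251e+07
10^(85.9/10) = 3.89045e+08
Sum = 8.91251e+07 + 3.89045e+08 = 4.7817e+08
L_total = 10*log10(4.7817e+08) = 86.796 dB


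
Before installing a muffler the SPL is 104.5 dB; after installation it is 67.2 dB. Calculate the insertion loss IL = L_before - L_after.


Insertion loss = SPL without muffler - SPL with muffler
IL = 104.5 - 67.2 = 37.3 dB


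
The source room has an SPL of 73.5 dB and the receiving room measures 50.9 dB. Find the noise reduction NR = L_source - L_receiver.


NR = L_source - L_receiver (difference between source and receiving room levels)
NR = 73.5 - 50.9 = 22.6 dB


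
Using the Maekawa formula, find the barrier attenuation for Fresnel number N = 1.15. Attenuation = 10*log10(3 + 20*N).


3 + 20*N = 3 + 20*1.15 = 26
Att = 10*log10(26) = 14.15 dB


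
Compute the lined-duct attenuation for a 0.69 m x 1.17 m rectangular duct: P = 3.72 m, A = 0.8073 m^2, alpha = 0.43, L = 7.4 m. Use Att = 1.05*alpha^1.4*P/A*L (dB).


alpha^1.4 = 0.43^1.4 = 0.3068
Attenuation rate = 1.05 * alpha^1.4 * P / A
= 1.05 * 0.3068 * 3.72 / 0.8073 = 1.48441 dB/m
Total Att = 1.48441 * 7.4 = 10.985 dB


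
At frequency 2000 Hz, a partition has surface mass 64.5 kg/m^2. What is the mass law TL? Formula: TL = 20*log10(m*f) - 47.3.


m * f = 64.5 * 2000 = 129000
20*log10(129000) = 102.212 dB
TL = 102.212 - 47.3 = 54.912 dB


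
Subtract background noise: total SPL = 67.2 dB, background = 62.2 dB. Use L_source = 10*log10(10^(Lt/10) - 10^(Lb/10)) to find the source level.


10^(67.2/10) = 5.24807e+06
10^(62.2/10) = 1.65959e+06
Difference = 5.24807e+06 - 1.65959e+06 = 3.58848e+06
L_source = 10*log10(3.58848e+06) = 65.549 dB


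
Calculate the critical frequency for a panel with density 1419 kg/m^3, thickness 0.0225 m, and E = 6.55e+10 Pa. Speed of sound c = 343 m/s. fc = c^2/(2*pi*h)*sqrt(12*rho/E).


12*rho/E = 12*1419/6.55e+10 = 2.59969e-07
sqrt(12*rho/E) = sqrt(2.59969e-07) = 0.000509872
c^2/(2*pi*h) = 343^2/(2*pi*0.0225) = 832196
fc = 832196 * 0.000509872 = 424.31 Hz


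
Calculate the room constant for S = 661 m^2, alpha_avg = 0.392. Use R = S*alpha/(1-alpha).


R = 661 * 0.392 / (1 - 0.392) = 426.17 m^2


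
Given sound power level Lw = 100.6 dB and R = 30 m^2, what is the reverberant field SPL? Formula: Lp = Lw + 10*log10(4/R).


4/R = 4/30 = 0.133333
Lp = 100.6 + 10*log10(0.133333) = 91.849 dB


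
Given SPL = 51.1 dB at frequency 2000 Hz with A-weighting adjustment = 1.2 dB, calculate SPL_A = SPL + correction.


A-weighting table: 2000 Hz -> 1.2 dB correction
SPL_A = SPL + correction = 51.1 + (1.2) = 52.3 dBA


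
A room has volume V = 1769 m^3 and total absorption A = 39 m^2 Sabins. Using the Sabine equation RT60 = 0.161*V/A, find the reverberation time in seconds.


RT60 = 0.161 * 1769 / 39 = 7.3028 s


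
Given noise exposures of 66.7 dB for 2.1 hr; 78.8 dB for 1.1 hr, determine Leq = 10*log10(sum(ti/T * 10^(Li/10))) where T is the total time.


T_total = 2.1 + 1.1 = 3.2 hr
(2.1/3.2) * 10^(66.7/10) = 3.06951e+06
(1.1/3.2) * 10^(78.8/10) = 2.60761e+07
Sum = 3.06951e+06 + 2.60761e+07 = 2.91456e+07
Leq = 10*log10(2.91456e+07) = 74.646 dB


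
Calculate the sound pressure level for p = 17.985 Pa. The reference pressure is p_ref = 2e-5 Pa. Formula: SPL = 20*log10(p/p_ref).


p / p_ref = 17.985 / 2e-5 = 899250
SPL = 20 * log10(899250) = 119.08 dB


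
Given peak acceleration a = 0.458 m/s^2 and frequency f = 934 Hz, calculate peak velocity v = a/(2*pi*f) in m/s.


omega = 2*pi*f = 2*pi*934 = 5868.5 rad/s
v = a / omega = 0.458 / 5868.5 = 7.8044e-05 m/s


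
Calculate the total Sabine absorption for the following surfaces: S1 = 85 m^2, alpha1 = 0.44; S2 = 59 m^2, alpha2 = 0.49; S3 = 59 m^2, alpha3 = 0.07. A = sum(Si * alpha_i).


85 * 0.44 = 37.4
59 * 0.49 = 28.91
59 * 0.07 = 4.13
A_total = 37.4 + 28.91 + 4.13 = 70.44 m^2


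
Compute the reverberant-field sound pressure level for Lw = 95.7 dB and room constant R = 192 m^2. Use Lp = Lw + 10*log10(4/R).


4/R = 4/192 = 0.0208333
Lp = 95.7 + 10*log10(0.0208333) = 78.888 dB


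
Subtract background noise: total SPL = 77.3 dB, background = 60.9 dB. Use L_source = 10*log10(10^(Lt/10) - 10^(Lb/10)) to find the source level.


10^(77.3/10) = 5.37032e+07
10^(60.9/10) = 1.23027e+06
Difference = 5.37032e+07 - 1.23027e+06 = 5.24729e+07
L_source = 10*log10(5.24729e+07) = 77.199 dB


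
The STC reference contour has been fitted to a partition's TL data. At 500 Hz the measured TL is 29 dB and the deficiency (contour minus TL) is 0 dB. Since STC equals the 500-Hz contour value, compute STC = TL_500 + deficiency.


By ASTM E413, STC = value of the fitted reference contour at 500 Hz.
Contour value at 500 Hz = TL_500 + deficiency = 29 + 0 = 29
STC = 29


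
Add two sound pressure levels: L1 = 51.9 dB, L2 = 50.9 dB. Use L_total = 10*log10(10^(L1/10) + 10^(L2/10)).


10^(51.9/10) = 154882
10^(50.9/10) = 123027
Sum = 154882 + 123027 = 277909
L_total = 10*log10(277909) = 54.439 dB


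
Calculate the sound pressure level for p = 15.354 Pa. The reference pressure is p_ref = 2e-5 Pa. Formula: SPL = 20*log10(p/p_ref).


p / p_ref = 15.354 / 2e-5 = 767700
SPL = 20 * log10(767700) = 117.7 dB


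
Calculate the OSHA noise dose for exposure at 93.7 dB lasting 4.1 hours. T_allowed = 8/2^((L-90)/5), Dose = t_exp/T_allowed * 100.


T_allowed = 8 / 2^((93.7 - 90)/5) = 4.78991 hr
Dose = 4.1 / 4.78991 * 100 = 85.597 %


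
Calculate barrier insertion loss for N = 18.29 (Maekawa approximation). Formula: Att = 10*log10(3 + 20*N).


3 + 20*N = 3 + 20*18.29 = 368.8
Att = 10*log10(368.8) = 25.668 dB


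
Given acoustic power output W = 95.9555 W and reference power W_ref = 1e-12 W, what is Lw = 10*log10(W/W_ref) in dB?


W / W_ref = 95.9555 / 1e-12 = 9.59555e+13
Lw = 10 * log10(9.59555e+13) = 139.82 dB


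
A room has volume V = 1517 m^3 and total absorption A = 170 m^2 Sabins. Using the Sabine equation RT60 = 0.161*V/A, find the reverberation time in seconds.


RT60 = 0.161 * 1517 / 170 = 1.4367 s


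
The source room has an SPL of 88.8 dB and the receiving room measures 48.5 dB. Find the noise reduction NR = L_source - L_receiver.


NR = L_source - L_receiver (difference between source and receiving room levels)
NR = 88.8 - 48.5 = 40.3 dB


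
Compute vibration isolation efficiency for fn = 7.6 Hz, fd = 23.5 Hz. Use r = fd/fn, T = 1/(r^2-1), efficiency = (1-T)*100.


r = 23.5 / 7.6 = 3.09211
r^2 - 1 = 3.09211^2 - 1 = 8.56114
T = 1/8.56114 = 0.116807
Efficiency = (1 - 0.116807)*100 = 88.319 %


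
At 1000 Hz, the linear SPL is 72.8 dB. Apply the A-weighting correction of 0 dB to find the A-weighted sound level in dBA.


A-weighting table: 1000 Hz -> 0 dB correction
SPL_A = SPL + correction = 72.8 + (0) = 72.8 dBA


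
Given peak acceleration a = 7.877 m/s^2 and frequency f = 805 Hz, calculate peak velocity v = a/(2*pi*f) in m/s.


omega = 2*pi*f = 2*pi*805 = 5057.96 rad/s
v = a / omega = 7.877 / 5057.96 = 0.0015573 m/s


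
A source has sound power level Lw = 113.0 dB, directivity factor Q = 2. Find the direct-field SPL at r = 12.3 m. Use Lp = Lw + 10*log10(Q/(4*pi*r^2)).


4*pi*r^2 = 4*pi*12.3^2 = 1901.17 m^2
Q / (4*pi*r^2) = 2 / 1901.17 = 0.00105198
Lp = 113.0 + 10*log10(0.00105198) = 83.22 dB


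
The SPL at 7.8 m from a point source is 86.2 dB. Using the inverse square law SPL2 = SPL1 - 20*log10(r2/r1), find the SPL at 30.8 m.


r2/r1 = 30.8/7.8 = 3.94872
Correction = 20*log10(3.94872) = 11.9291 dB
SPL2 = 86.2 - 11.9291 = 74.271 dB


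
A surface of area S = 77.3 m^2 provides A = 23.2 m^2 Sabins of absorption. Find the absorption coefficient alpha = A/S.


Absorption coefficient = absorbed power / incident power
alpha = A / S = 23.2 / 77.3 = 0.30013


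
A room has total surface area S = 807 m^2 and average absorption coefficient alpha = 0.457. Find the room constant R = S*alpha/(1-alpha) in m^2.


R = 807 * 0.457 / (1 - 0.457) = 679.19 m^2


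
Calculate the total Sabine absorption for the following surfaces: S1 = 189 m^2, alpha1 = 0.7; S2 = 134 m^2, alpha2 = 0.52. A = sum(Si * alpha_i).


189 * 0.7 = 132.3
134 * 0.52 = 69.68
A_total = 132.3 + 69.68 = 201.98 m^2


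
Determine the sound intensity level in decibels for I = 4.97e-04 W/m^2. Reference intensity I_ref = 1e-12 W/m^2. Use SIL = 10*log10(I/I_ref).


I / I_ref = 4.97e-04 / 1e-12 = 4.97e+08
SIL = 10 * log10(4.97e+08) = 86.964 dB


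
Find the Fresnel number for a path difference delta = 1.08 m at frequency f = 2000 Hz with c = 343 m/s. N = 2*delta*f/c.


N = 2*delta*f/c = 2*delta/lambda, where lambda = c/f
lambda = 343 / 2000 = 0.1715 m
N = 2 * 1.08 / 0.1715 = 12.595


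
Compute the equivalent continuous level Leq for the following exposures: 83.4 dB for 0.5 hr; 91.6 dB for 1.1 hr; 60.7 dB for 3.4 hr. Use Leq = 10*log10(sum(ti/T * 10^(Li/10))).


T_total = 0.5 + 1.1 + 3.4 = 5.0 hr
(0.5/5.0) * 10^(83.4/10) = 2.18776e+07
(1.1/5.0) * 10^(91.6/10) = 3.17997e+08
(3.4/5.0) * 10^(60.7/10) = 798930
Sum = 2.18776e+07 + 3.17997e+08 + 798930 = 3.40674e+08
Leq = 10*log10(3.40674e+08) = 85.323 dB


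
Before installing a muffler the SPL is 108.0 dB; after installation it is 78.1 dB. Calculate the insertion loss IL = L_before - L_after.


Insertion loss = SPL without muffler - SPL with muffler
IL = 108.0 - 78.1 = 29.9 dB


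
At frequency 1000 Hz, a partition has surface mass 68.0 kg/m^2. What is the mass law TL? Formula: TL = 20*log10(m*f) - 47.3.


m * f = 68.0 * 1000 = 68000
20*log10(68000) = 96.6502 dB
TL = 96.6502 - 47.3 = 49.35 dB


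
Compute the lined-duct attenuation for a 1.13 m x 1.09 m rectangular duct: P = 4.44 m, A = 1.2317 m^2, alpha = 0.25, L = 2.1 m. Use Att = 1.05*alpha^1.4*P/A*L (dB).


alpha^1.4 = 0.25^1.4 = 0.143587
Attenuation rate = 1.05 * alpha^1.4 * P / A
= 1.05 * 0.143587 * 4.44 / 1.2317 = 0.543479 dB/m
Total Att = 0.543479 * 2.1 = 1.1413 dB


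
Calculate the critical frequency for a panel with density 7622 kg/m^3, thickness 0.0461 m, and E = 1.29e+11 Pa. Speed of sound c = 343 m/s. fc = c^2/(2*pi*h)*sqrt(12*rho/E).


12*rho/E = 12*7622/1.29e+11 = 7.09023e-07
sqrt(12*rho/E) = sqrt(7.09023e-07) = 0.000842035
c^2/(2*pi*h) = 343^2/(2*pi*0.0461) = 406170
fc = 406170 * 0.000842035 = 342.01 Hz


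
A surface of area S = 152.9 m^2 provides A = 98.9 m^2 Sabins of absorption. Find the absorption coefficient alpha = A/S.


Absorption coefficient = absorbed power / incident power
alpha = A / S = 98.9 / 152.9 = 0.64683


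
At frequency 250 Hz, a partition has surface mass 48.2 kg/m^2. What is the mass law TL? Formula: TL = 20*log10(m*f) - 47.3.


m * f = 48.2 * 250 = 12050
20*log10(12050) = 81.6197 dB
TL = 81.6197 - 47.3 = 34.32 dB


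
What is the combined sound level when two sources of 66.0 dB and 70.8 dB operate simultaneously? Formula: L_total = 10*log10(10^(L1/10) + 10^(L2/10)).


10^(66.0/10) = 3.98107e+06
10^(70.8/10) = 1.20226e+07
Sum = 3.98107e+06 + 1.20226e+07 = 1.60037e+07
L_total = 10*log10(1.60037e+07) = 72.042 dB


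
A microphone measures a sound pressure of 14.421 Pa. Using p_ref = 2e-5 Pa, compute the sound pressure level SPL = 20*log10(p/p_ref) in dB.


p / p_ref = 14.421 / 2e-5 = 721050
SPL = 20 * log10(721050) = 117.16 dB


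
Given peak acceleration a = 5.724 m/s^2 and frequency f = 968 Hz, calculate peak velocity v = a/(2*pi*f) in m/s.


omega = 2*pi*f = 2*pi*968 = 6082.12 rad/s
v = a / omega = 5.724 / 6082.12 = 0.00094112 m/s


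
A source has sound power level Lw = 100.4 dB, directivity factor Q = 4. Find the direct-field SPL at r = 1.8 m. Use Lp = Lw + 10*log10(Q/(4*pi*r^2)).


4*pi*r^2 = 4*pi*1.8^2 = 40.715 m^2
Q / (4*pi*r^2) = 4 / 40.715 = 0.0982439
Lp = 100.4 + 10*log10(0.0982439) = 90.323 dB


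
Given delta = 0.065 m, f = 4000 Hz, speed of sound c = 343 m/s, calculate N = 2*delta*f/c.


N = 2*delta*f/c = 2*delta/lambda, where lambda = c/f
lambda = 343 / 4000 = 0.08575 m
N = 2 * 0.065 / 0.08575 = 1.516


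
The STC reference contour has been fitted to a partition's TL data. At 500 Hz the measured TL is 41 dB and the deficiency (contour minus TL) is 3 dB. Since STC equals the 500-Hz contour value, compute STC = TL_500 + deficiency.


By ASTM E413, STC = value of the fitted reference contour at 500 Hz.
Contour value at 500 Hz = TL_500 + deficiency = 41 + 3 = 44
STC = 44


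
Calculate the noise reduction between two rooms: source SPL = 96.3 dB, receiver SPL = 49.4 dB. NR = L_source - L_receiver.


NR = L_source - L_receiver (difference between source and receiving room levels)
NR = 96.3 - 49.4 = 46.9 dB


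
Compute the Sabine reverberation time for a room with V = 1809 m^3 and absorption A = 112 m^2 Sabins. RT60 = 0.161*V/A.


RT60 = 0.161 * 1809 / 112 = 2.6004 s


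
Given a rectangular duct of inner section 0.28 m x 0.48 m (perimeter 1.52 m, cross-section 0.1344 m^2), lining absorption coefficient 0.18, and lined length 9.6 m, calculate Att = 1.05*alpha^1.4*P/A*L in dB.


alpha^1.4 = 0.18^1.4 = 0.0906529
Attenuation rate = 1.05 * alpha^1.4 * P / A
= 1.05 * 0.0906529 * 1.52 / 0.1344 = 1.0765 dB/m
Total Att = 1.0765 * 9.6 = 10.334 dB


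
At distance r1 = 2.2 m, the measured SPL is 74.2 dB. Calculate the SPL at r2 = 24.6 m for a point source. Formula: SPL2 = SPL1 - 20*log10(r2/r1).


r2/r1 = 24.6/2.2 = 11.1818
Correction = 20*log10(11.1818) = 20.9702 dB
SPL2 = 74.2 - 20.9702 = 53.23 dB


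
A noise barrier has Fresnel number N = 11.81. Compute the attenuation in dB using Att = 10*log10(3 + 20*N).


3 + 20*N = 3 + 20*11.81 = 239.2
Att = 10*log10(239.2) = 23.788 dB


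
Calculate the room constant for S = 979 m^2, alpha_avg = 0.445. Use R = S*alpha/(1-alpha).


R = 979 * 0.445 / (1 - 0.445) = 784.96 m^2


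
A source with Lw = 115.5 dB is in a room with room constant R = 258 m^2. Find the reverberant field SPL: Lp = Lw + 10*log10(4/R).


4/R = 4/258 = 0.0155039
Lp = 115.5 + 10*log10(0.0155039) = 97.404 dB


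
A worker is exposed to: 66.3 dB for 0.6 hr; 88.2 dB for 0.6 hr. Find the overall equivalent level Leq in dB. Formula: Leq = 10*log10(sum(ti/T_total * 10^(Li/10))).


T_total = 0.6 + 0.6 = 1.2 hr
(0.6/1.2) * 10^(66.3/10) = 2.1329e+06
(0.6/1.2) * 10^(88.2/10) = 3.30347e+08
Sum = 2.1329e+06 + 3.30347e+08 = 3.3248e+08
Leq = 10*log10(3.3248e+08) = 85.218 dB


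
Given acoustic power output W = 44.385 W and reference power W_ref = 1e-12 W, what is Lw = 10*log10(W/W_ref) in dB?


W / W_ref = 44.385 / 1e-12 = 4.4385e+13
Lw = 10 * log10(4.4385e+13) = 136.47 dB


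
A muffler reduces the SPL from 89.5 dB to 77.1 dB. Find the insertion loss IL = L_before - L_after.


Insertion loss = SPL without muffler - SPL with muffler
IL = 89.5 - 77.1 = 12.4 dB


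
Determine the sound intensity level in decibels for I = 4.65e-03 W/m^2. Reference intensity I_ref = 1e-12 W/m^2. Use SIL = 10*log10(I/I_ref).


I / I_ref = 4.65e-03 / 1e-12 = 4.65e+09
SIL = 10 * log10(4.65e+09) = 96.675 dB


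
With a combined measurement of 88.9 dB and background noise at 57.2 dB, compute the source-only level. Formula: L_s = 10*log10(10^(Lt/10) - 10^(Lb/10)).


10^(88.9/10) = 7.76247e+08
10^(57.2/10) = 524807
Difference = 7.76247e+08 - 524807 = 7.75722e+08
L_source = 10*log10(7.75722e+08) = 88.897 dB


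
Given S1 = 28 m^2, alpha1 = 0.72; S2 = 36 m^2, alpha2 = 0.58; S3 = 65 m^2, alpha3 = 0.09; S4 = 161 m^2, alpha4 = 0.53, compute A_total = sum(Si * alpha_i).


28 * 0.72 = 20.16
36 * 0.58 = 20.88
65 * 0.09 = 5.85
161 * 0.53 = 85.33
A_total = 20.16 + 20.88 + 5.85 + 85.33 = 132.22 m^2


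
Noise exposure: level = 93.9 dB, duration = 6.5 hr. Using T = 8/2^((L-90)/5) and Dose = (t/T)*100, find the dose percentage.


T_allowed = 8 / 2^((93.9 - 90)/5) = 4.65893 hr
Dose = 6.5 / 4.65893 * 100 = 139.52 %


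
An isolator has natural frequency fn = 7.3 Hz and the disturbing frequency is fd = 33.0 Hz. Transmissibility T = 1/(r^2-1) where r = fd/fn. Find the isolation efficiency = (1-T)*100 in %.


r = 33.0 / 7.3 = 4.52055
r^2 - 1 = 4.52055^2 - 1 = 19.4354
T = 1/19.4354 = 0.0514525
Efficiency = (1 - 0.0514525)*100 = 94.855 %


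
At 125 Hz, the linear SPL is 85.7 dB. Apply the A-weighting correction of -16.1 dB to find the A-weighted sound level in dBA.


A-weighting table: 125 Hz -> -16.1 dB correction
SPL_A = SPL + correction = 85.7 + (-16.1) = 69.6 dBA


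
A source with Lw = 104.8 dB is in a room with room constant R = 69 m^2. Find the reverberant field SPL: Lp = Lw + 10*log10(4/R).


4/R = 4/69 = 0.057971
Lp = 104.8 + 10*log10(0.057971) = 92.432 dB


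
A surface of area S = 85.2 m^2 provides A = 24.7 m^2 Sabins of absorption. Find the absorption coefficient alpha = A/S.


Absorption coefficient = absorbed power / incident power
alpha = A / S = 24.7 / 85.2 = 0.28991


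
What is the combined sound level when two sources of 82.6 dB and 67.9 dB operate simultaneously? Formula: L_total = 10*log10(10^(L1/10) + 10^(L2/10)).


10^(82.6/10) = 1.8197e+08
10^(67.9/10) = 6.16595e+06
Sum = 1.8197e+08 + 6.16595e+06 = 1.88136e+08
L_total = 10*log10(1.88136e+08) = 82.745 dB


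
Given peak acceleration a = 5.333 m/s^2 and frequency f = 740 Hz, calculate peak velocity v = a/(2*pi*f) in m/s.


omega = 2*pi*f = 2*pi*740 = 4649.56 rad/s
v = a / omega = 5.333 / 4649.56 = 0.001147 m/s


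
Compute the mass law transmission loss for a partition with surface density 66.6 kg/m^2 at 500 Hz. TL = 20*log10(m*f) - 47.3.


m * f = 66.6 * 500 = 33300
20*log10(33300) = 90.4489 dB
TL = 90.4489 - 47.3 = 43.149 dB


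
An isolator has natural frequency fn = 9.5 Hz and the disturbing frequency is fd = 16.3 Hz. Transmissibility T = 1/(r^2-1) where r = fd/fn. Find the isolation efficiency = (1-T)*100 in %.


r = 16.3 / 9.5 = 1.71579
r^2 - 1 = 1.71579^2 - 1 = 1.94394
T = 1/1.94394 = 0.514419
Efficiency = (1 - 0.514419)*100 = 48.558 %


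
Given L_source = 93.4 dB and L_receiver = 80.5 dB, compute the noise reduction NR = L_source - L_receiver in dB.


NR = L_source - L_receiver (difference between source and receiving room levels)
NR = 93.4 - 80.5 = 12.9 dB


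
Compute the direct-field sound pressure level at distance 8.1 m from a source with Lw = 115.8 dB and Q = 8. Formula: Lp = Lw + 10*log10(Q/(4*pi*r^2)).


4*pi*r^2 = 4*pi*8.1^2 = 824.48 m^2
Q / (4*pi*r^2) = 8 / 824.48 = 0.00970309
Lp = 115.8 + 10*log10(0.00970309) = 95.669 dB


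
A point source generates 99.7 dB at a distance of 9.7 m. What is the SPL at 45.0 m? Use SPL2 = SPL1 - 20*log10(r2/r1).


r2/r1 = 45.0/9.7 = 4.63918
Correction = 20*log10(4.63918) = 13.3288 dB
SPL2 = 99.7 - 13.3288 = 86.371 dB


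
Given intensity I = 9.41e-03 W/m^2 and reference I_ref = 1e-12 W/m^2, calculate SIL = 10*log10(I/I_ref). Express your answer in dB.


I / I_ref = 9.41e-03 / 1e-12 = 9.41e+09
SIL = 10 * log10(9.41e+09) = 99.736 dB


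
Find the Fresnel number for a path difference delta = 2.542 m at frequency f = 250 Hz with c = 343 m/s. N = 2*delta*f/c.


N = 2*delta*f/c = 2*delta/lambda, where lambda = c/f
lambda = 343 / 250 = 1.372 m
N = 2 * 2.542 / 1.372 = 3.7055


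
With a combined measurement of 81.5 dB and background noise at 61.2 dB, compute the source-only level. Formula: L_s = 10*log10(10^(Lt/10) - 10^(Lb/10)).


10^(81.5/10) = 1.41254e+08
10^(61.2/10) = 1.31826e+06
Difference = 1.41254e+08 - 1.31826e+06 = 1.39936e+08
L_source = 10*log10(1.39936e+08) = 81.459 dB


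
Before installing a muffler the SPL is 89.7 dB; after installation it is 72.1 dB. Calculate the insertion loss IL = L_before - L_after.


Insertion loss = SPL without muffler - SPL with muffler
IL = 89.7 - 72.1 = 17.6 dB


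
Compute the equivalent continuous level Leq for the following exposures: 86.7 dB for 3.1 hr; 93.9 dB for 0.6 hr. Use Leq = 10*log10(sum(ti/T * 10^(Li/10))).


T_total = 3.1 + 0.6 = 3.7 hr
(3.1/3.7) * 10^(86.7/10) = 3.91886e+08
(0.6/3.7) * 10^(93.9/10) = 3.98061e+08
Sum = 3.91886e+08 + 3.98061e+08 = 7.89947e+08
Leq = 10*log10(7.89947e+08) = 88.976 dB


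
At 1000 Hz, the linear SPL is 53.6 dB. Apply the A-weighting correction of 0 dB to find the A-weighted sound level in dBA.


A-weighting table: 1000 Hz -> 0 dB correction
SPL_A = SPL + correction = 53.6 + (0) = 53.6 dBA


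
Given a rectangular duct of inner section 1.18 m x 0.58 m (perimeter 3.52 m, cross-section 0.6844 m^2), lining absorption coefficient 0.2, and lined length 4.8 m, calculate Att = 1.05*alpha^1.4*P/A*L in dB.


alpha^1.4 = 0.2^1.4 = 0.105061
Attenuation rate = 1.05 * alpha^1.4 * P / A
= 1.05 * 0.105061 * 3.52 / 0.6844 = 0.567366 dB/m
Total Att = 0.567366 * 4.8 = 2.7234 dB


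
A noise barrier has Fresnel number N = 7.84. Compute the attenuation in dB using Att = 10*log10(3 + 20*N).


3 + 20*N = 3 + 20*7.84 = 159.8
Att = 10*log10(159.8) = 22.036 dB


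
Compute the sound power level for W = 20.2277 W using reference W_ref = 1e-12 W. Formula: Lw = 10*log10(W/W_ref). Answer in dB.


W / W_ref = 20.2277 / 1e-12 = 2.02277e+13
Lw = 10 * log10(2.02277e+13) = 133.06 dB


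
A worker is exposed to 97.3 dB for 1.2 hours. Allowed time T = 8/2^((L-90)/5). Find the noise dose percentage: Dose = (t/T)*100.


T_allowed = 8 / 2^((97.3 - 90)/5) = 2.90795 hr
Dose = 1.2 / 2.90795 * 100 = 41.266 %


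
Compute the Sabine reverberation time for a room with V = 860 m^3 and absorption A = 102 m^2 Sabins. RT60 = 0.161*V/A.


RT60 = 0.161 * 860 / 102 = 1.3575 s


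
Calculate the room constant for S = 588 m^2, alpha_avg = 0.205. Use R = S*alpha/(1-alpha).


R = 588 * 0.205 / (1 - 0.205) = 151.62 m^2


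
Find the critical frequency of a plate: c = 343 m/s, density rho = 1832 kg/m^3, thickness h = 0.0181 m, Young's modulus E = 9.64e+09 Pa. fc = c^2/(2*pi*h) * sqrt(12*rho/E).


12*rho/E = 12*1832/9.64e+09 = 2.2805e-06
sqrt(12*rho/E) = sqrt(2.2805e-06) = 0.00151013
c^2/(2*pi*h) = 343^2/(2*pi*0.0181) = 1.0345e+06
fc = 1.0345e+06 * 0.00151013 = 1562.2 Hz


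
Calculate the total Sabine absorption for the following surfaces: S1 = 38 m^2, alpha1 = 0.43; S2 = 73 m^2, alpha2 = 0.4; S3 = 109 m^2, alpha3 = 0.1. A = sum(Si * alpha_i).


38 * 0.43 = 16.34
73 * 0.4 = 29.2
109 * 0.1 = 10.9
A_total = 16.34 + 29.2 + 10.9 = 56.44 m^2


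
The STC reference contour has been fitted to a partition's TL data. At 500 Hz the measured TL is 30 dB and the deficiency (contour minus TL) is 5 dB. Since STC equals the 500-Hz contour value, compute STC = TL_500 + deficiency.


By ASTM E413, STC = value of the fitted reference contour at 500 Hz.
Contour value at 500 Hz = TL_500 + deficiency = 30 + 5 = 35
STC = 35


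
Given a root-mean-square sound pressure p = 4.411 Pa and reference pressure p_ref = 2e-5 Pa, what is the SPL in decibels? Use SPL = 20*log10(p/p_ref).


p / p_ref = 4.411 / 2e-5 = 220550
SPL = 20 * log10(220550) = 106.87 dB


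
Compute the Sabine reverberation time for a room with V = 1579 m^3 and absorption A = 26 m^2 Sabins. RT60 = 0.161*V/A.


RT60 = 0.161 * 1579 / 26 = 9.7777 s


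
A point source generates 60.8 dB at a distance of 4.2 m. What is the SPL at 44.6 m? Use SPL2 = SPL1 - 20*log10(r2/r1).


r2/r1 = 44.6/4.2 = 10.619
Correction = 20*log10(10.619) = 20.5217 dB
SPL2 = 60.8 - 20.5217 = 40.278 dB


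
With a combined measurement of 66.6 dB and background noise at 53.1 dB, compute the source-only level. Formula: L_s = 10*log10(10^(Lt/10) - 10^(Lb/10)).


10^(66.6/10) = 4.57088e+06
10^(53.1/10) = 204174
Difference = 4.57088e+06 - 204174 = 4.36671e+06
L_source = 10*log10(4.36671e+06) = 66.402 dB


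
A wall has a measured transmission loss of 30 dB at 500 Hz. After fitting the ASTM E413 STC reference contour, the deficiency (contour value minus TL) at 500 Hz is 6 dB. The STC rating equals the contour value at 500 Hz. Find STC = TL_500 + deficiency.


By ASTM E413, STC = value of the fitted reference contour at 500 Hz.
Contour value at 500 Hz = TL_500 + deficiency = 30 + 6 = 36
STC = 36


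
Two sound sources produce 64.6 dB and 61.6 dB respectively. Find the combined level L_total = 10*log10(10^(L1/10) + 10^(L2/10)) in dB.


10^(64.6/10) = 2.88403e+06
10^(61.6/10) = 1.44544e+06
Sum = 2.88403e+06 + 1.44544e+06 = 4.32947e+06
L_total = 10*log10(4.32947e+06) = 66.364 dB


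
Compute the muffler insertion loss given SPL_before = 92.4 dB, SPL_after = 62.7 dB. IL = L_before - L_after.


Insertion loss = SPL without muffler - SPL with muffler
IL = 92.4 - 62.7 = 29.7 dB


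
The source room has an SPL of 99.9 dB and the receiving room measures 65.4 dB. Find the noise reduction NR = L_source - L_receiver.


NR = L_source - L_receiver (difference between source and receiving room levels)
NR = 99.9 - 65.4 = 34.5 dB


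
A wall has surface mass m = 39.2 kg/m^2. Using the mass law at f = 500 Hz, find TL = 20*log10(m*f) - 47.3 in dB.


m * f = 39.2 * 500 = 19600
20*log10(19600) = 85.8451 dB
TL = 85.8451 - 47.3 = 38.545 dB


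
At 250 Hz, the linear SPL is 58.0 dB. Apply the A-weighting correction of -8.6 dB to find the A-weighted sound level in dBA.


A-weighting table: 250 Hz -> -8.6 dB correction
SPL_A = SPL + correction = 58.0 + (-8.6) = 49.4 dBA


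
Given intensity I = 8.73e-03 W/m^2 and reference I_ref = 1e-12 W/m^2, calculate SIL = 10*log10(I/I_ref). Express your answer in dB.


I / I_ref = 8.73e-03 / 1e-12 = 8.73e+09
SIL = 10 * log10(8.73e+09) = 99.41 dB


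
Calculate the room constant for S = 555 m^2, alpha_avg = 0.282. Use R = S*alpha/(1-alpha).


R = 555 * 0.282 / (1 - 0.282) = 217.98 m^2


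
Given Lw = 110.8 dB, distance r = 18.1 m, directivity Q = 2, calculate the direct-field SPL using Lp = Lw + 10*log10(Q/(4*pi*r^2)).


4*pi*r^2 = 4*pi*18.1^2 = 4116.87 m^2
Q / (4*pi*r^2) = 2 / 4116.87 = 0.000485806
Lp = 110.8 + 10*log10(0.000485806) = 77.665 dB


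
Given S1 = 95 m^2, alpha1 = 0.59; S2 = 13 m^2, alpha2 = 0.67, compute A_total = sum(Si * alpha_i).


95 * 0.59 = 56.05
13 * 0.67 = 8.71
A_total = 56.05 + 8.71 = 64.76 m^2


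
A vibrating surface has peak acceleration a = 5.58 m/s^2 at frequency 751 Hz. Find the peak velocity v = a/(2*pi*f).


omega = 2*pi*f = 2*pi*751 = 4718.67 rad/s
v = a / omega = 5.58 / 4718.67 = 0.0011825 m/s


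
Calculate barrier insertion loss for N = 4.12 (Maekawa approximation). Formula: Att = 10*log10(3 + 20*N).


3 + 20*N = 3 + 20*4.12 = 85.4
Att = 10*log10(85.4) = 19.315 dB


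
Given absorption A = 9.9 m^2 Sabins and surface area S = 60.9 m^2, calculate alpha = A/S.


Absorption coefficient = absorbed power / incident power
alpha = A / S = 9.9 / 60.9 = 0.16256


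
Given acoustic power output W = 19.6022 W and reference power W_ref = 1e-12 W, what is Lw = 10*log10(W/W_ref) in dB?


W / W_ref = 19.6022 / 1e-12 = 1.96022e+13
Lw = 10 * log10(1.96022e+13) = 132.92 dB


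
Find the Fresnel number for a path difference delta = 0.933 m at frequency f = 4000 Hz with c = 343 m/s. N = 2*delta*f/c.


N = 2*delta*f/c = 2*delta/lambda, where lambda = c/f
lambda = 343 / 4000 = 0.08575 m
N = 2 * 0.933 / 0.08575 = 21.761


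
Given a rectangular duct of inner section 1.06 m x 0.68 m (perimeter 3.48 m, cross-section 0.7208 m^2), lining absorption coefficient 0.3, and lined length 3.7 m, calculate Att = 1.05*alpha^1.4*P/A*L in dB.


alpha^1.4 = 0.3^1.4 = 0.18534
Attenuation rate = 1.05 * alpha^1.4 * P / A
= 1.05 * 0.18534 * 3.48 / 0.7208 = 0.939557 dB/m
Total Att = 0.939557 * 3.7 = 3.4764 dB


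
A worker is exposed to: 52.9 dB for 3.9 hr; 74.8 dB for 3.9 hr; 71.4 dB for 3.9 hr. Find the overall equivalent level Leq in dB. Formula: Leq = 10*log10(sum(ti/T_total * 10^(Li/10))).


T_total = 3.9 + 3.9 + 3.9 = 11.7 hr
(3.9/11.7) * 10^(52.9/10) = 64994.8
(3.9/11.7) * 10^(74.8/10) = 1.00665e+07
(3.9/11.7) * 10^(71.4/10) = 4.60128e+06
Sum = 64994.8 + 1.00665e+07 + 4.60128e+06 = 1.47328e+07
Leq = 10*log10(1.47328e+07) = 71.683 dB


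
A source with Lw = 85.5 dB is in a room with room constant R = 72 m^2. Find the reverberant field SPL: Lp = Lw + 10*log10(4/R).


4/R = 4/72 = 0.0555556
Lp = 85.5 + 10*log10(0.0555556) = 72.947 dB


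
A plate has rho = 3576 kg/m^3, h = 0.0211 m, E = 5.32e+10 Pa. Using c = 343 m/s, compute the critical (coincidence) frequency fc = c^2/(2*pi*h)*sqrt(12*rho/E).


12*rho/E = 12*3576/5.32e+10 = 8.06617e-07
sqrt(12*rho/E) = sqrt(8.06617e-07) = 0.000898119
c^2/(2*pi*h) = 343^2/(2*pi*0.0211) = 887413
fc = 887413 * 0.000898119 = 797 Hz


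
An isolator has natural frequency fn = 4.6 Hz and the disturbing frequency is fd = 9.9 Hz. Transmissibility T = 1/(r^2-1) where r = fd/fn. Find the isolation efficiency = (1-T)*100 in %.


r = 9.9 / 4.6 = 2.15217
r^2 - 1 = 2.15217^2 - 1 = 3.63184
T = 1/3.63184 = 0.275343
Efficiency = (1 - 0.275343)*100 = 72.466 %


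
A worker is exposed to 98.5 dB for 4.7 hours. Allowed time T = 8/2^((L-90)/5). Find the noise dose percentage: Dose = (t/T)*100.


T_allowed = 8 / 2^((98.5 - 90)/5) = 2.46229 hr
Dose = 4.7 / 2.46229 * 100 = 190.88 %


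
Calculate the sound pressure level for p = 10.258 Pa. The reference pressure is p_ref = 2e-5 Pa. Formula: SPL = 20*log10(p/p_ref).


p / p_ref = 10.258 / 2e-5 = 512900
SPL = 20 * log10(512900) = 114.2 dB


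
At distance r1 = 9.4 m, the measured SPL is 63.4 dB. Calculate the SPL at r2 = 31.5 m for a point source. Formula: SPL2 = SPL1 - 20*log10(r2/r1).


r2/r1 = 31.5/9.4 = 3.35106
Correction = 20*log10(3.35106) = 10.5036 dB
SPL2 = 63.4 - 10.5036 = 52.896 dB
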